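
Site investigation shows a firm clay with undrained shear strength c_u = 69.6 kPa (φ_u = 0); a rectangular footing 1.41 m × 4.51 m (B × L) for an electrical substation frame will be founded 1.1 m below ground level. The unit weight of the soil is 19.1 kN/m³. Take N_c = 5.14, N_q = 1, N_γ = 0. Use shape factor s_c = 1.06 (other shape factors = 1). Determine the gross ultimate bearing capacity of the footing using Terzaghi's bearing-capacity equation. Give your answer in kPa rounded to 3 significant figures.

q_ult ≈ 400 kPa

Effective surcharge at the founding depth q = γ·D_f = 19.1 × 1.1 = 21.01 kPa.
q_ult = c·N_c·s_c + q·N_q
     = 69.6 × 5.14 × 1.06 + 21.01 × 1
     = 379.21 + 21.01 = 400.22 kPa.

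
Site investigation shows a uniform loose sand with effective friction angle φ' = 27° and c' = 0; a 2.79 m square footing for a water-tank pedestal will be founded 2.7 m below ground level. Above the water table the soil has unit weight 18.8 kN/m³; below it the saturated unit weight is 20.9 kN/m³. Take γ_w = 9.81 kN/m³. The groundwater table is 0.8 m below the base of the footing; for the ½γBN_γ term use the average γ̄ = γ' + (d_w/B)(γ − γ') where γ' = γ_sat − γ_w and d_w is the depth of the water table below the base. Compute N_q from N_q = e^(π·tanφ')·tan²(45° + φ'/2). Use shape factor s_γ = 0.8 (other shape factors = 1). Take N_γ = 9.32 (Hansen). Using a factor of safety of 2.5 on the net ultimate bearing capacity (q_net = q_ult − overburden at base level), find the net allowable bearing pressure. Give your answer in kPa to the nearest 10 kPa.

N_q = e^(π·tan27°)·tan²(58.5°) = 13.2.
Effective surcharge at the founding depth q = γ·D_f = 18.8 × 2.7 = 50.76 kPa.
With d_w = 0.8 m < B, γ̄ = 11.09 + (0.8/2.79) × (18.8 − 11.09) = 13.301 kN/m³.
q_ult = q·N_q + 0.5·γ·B·N_γ·s_γ
     = 50.76 × 13.199 + 0.5 × 13.301 × 2.79 × 9.32 × 0.8
     = 669.99 + 138.34 = 808.33 kPa.
q_net = 808.33 − 50.76 = 757.57 kPa.
q_all(net) = 757.57 / 2.5 = 303.03 kPa.

q_all(net) ≈ 300 kPa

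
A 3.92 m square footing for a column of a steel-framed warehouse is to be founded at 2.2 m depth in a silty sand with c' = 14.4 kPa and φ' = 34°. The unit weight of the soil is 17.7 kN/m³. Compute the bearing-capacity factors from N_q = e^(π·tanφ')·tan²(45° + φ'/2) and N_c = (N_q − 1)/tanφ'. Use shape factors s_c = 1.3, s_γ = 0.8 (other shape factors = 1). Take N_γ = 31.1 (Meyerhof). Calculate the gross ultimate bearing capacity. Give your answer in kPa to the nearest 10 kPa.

tan34° = 0.6745, so N_q = e^(π×0.6745)·tan²(62°) = 8.323 × 3.537 = 29.44.
N_c = (29.44 − 1)/tan34° = 42.16.
Overburden at base level: q = 17.7 × 2.2 = 38.94 kPa.
Cohesion term c·N_c·s_c = 14.4 × 42.164 × 1.3 = 789.3 kPa; surcharge term q·N_q = 38.94 × 29.44 = 1146.4 kPa; self-weight term 0.5·γ·B·N_γ·s_γ = 0.5 × 17.7 × 3.92 × 31.1 × 0.8 = 863.14 kPa.
q_ult = 789.3 + 1146.4 + 863.14 = 2798.8 kPa.

q_ult ≈ 2800 kPa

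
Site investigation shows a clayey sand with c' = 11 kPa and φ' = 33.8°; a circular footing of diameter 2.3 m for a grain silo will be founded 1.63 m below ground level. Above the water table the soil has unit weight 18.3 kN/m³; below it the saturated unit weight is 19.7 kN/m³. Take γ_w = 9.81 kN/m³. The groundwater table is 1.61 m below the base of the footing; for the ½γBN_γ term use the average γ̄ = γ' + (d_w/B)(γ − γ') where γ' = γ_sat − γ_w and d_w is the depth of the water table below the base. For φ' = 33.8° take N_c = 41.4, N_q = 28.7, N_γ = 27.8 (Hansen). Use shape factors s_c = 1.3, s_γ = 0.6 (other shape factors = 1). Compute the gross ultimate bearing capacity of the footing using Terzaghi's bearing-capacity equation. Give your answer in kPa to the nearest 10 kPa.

q_ult ≈ 1750 kPa

Effective surcharge at the founding depth q = γ·D_f = 18.3 × 1.63 = 29.829 kPa.
With d_w = 1.61 m < B, γ̄ = 9.89 + (1.61/2.3) × (18.3 − 9.89) = 15.777 kN/m³.
q_ult = c·N_c·s_c + q·N_q + 0.5·γ·B·N_γ·s_γ
     = 11 × 41.4 × 1.3 + 29.829 × 28.7 + 0.5 × 15.777 × 2.3 × 27.8 × 0.6
     = 592.02 + 856.09 + 302.63 = 1750.7 kPa.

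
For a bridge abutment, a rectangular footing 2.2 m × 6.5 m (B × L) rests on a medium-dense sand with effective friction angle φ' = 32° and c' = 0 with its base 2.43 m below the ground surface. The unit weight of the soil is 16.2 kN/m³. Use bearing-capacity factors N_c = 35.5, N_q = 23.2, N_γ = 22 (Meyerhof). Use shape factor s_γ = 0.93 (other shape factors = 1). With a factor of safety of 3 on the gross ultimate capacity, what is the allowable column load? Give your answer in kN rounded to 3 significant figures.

q = γ·D_f = 16.2 × 2.43 = 39.366 kPa.
q·N_q = 39.366 × 23.2 = 913.29 kPa
0.5·γ·B·N_γ·s_γ = 0.5 × 16.2 × 2.2 × 22 × 0.93 = 364.6 kPa
q_ult = 913.29 + 364.6 = 1277.9 kPa.
Gross allowable pressure q_all = 1277.9 / 3 = 425.96 kPa.
Footing area = 14.3 m², so allowable column load = 425.96 × 14.3 = 6091.3 kN.

P_all ≈ 6090 kN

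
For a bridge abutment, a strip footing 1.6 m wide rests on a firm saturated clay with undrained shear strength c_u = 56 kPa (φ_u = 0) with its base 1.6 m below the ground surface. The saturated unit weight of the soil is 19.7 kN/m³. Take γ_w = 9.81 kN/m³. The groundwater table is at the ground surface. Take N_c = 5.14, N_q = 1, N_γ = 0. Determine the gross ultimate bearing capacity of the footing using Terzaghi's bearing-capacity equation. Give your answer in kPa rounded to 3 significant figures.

q_ult ≈ 304 kPa

With the water table at the surface the whole profile is submerged: γ' = 19.7 − 9.81 = 9.89 kN/m³, so q = γ'·D_f = 15.824 kPa.
q_ult = c·N_c + q·N_q
     = 56 × 5.14 + 15.824 × 1
     = 287.84 + 15.824 = 303.66 kPa.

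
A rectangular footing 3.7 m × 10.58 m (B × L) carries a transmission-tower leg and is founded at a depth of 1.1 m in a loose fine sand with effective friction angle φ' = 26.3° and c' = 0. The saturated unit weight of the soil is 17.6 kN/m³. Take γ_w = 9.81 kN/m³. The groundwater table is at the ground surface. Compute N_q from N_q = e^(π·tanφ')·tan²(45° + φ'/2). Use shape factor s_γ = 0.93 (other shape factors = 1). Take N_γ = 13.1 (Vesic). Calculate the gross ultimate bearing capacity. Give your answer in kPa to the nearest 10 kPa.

tan26.3° = 0.4942, so N_q = e^(π×0.4942)·tan²(58.15°) = 4.724 × 2.591 = 12.24.
With the water table at the surface the whole profile is submerged: γ' = 17.6 − 9.81 = 7.79 kN/m³, so q = γ'·D_f = 8.569 kPa; the same γ' applies in the ½γBN_γ term.
q_ult = q·N_q + 0.5·γ·B·N_γ·s_γ
     = 8.569 × 12.241 + 0.5 × 7.79 × 3.7 × 13.1 × 0.93
     = 104.89 + 175.58 = 280.47 kPa.

q_ult ≈ 280 kPa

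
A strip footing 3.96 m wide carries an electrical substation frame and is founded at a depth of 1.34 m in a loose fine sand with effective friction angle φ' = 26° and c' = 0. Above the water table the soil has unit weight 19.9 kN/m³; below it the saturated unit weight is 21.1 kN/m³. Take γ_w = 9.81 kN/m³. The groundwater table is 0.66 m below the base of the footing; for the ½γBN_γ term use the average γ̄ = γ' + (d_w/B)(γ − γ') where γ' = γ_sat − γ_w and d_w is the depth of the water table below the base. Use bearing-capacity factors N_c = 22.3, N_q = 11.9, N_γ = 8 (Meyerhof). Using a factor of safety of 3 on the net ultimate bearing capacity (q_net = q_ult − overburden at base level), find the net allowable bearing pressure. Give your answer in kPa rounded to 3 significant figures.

q_all(net) ≈ 164 kPa

Effective surcharge at the founding depth q = γ·D_f = 19.9 × 1.34 = 26.666 kPa.
With d_w = 0.66 m < B, γ̄ = 11.29 + (0.66/3.96) × (19.9 − 11.29) = 12.725 kN/m³.
q_ult = q·N_q + 0.5·γ·B·N_γ
     = 26.666 × 11.9 + 0.5 × 12.725 × 3.96 × 8
     = 317.33 + 201.56 = 518.89 kPa.
q_net = 518.89 − 26.666 = 492.22 kPa.
q_all(net) = 492.22 / 3 = 164.07 kPa.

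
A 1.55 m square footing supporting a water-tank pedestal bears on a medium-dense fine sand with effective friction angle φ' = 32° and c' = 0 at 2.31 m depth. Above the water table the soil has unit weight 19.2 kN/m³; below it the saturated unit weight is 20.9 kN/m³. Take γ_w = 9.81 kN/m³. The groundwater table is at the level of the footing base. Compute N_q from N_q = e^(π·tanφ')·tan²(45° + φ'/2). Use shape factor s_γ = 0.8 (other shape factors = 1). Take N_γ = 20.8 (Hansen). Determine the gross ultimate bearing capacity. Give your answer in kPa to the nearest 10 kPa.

q_ult ≈ 1170 kPa

tan32° = 0.6249, so N_q = e^(π×0.6249)·tan²(61°) = 7.121 × 3.255 = 23.18.
q = γ·D_f = 19.2 × 2.31 = 44.352 kPa.
For the ½γBN_γ term take γ' = 20.9 − 9.81 = 11.09 kN/m³ (soil below base is submerged).
q·N_q = 44.352 × 23.177 = 1027.9 kPa
0.5·γ·B·N_γ·s_γ = 0.5 × 11.09 × 1.55 × 20.8 × 0.8 = 143.02 kPa
q_ult = 1027.9 + 143.02 = 1171 kPa.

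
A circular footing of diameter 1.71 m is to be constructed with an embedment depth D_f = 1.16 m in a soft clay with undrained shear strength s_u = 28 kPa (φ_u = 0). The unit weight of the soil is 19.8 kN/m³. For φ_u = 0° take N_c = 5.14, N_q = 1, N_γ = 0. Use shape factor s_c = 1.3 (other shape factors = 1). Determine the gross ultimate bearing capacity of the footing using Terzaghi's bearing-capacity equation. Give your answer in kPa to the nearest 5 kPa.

Overburden at base level: q = 19.8 × 1.16 = 22.968 kPa.
Cohesion term c·N_c·s_c = 28 × 5.14 × 1.3 = 187.1 kPa; surcharge term q·N_q = 22.968 × 1 = 22.968 kPa.
q_ult = 187.1 + 22.968 = 210.06 kPa.

q_ult ≈ 210 kPa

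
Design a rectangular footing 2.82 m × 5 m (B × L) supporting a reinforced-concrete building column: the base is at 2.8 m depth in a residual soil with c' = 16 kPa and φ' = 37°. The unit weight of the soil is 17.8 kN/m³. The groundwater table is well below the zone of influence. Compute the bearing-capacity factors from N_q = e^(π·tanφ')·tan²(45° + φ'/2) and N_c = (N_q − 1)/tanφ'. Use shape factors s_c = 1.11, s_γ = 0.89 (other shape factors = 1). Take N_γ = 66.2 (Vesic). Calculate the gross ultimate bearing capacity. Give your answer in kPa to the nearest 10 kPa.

tan37° = 0.7536, so N_q = e^(π×0.7536)·tan²(63.5°) = 10.669 × 4.023 = 42.92.
N_c = (42.92 − 1)/tan37° = 55.63.
Effective surcharge at the founding depth q = γ·D_f = 17.8 × 2.8 = 49.84 kPa.
q_ult = c·N_c·s_c + q·N_q + 0.5·γ·B·N_γ·s_γ
     = 16 × 55.63 × 1.11 + 49.84 × 42.92 + 0.5 × 17.8 × 2.82 × 66.2 × 0.89
     = 987.98 + 2139.1 + 1478.7 = 4605.8 kPa.

q_ult ≈ 4610 kPa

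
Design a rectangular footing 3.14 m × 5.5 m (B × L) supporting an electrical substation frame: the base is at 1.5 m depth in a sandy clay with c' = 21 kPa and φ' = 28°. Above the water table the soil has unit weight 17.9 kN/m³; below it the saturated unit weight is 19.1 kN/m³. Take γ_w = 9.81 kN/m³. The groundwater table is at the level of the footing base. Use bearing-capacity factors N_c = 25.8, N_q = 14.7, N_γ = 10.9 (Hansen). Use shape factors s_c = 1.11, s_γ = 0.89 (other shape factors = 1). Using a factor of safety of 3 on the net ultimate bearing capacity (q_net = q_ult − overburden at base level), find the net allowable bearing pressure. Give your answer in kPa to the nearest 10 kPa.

q = γ·D_f = 17.9 × 1.5 = 26.85 kPa.
For the ½γBN_γ term take γ' = 19.1 − 9.81 = 9.29 kN/m³ (soil below base is submerged).
c·N_c·s_c = 21 × 25.8 × 1.11 = 601.4 kPa
q·N_q = 26.85 × 14.7 = 394.69 kPa
0.5·γ·B·N_γ·s_γ = 0.5 × 9.29 × 3.14 × 10.9 × 0.89 = 141.49 kPa
q_ult = 601.4 + 394.69 + 141.49 = 1137.6 kPa.
q_net = 1137.6 − 26.85 = 1110.7 kPa.
q_all(net) = 1110.7 / 3 = 370.24 kPa.

q_all(net) ≈ 370 kPa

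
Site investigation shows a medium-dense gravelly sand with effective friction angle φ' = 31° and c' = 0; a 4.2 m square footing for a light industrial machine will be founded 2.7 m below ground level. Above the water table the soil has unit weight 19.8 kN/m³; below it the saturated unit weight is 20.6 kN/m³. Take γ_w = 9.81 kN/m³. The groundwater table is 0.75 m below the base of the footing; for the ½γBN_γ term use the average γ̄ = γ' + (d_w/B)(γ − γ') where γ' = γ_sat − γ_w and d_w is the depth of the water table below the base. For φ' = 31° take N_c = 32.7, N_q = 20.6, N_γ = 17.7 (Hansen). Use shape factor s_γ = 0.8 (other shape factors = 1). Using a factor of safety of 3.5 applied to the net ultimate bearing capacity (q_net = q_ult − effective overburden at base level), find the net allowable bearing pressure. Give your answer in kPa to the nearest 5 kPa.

q_all(net) ≈ 405 kPa

Overburden at base level: q = 19.8 × 2.7 = 53.46 kPa.
The water table is 0.75 m below the base (< B = 4.2 m), so the ½γBN_γ term uses γ̄ = γ' + (d_w/B)(γ − γ') = 10.79 + (0.75/4.2)(19.8 − 10.79) = 12.399 kN/m³.
Surcharge term q·N_q = 53.46 × 20.6 = 1101.3 kPa; self-weight term 0.5·γ·B·N_γ·s_γ = 0.5 × 12.399 × 4.2 × 17.7 × 0.8 = 368.69 kPa.
q_ult = 1101.3 + 368.69 = 1470 kPa.
Net ultimate: q_net = 1470 − 53.46 = 1416.5 kPa.
q_all(net) = 1416.5 / 3.5 = 404.72 kPa.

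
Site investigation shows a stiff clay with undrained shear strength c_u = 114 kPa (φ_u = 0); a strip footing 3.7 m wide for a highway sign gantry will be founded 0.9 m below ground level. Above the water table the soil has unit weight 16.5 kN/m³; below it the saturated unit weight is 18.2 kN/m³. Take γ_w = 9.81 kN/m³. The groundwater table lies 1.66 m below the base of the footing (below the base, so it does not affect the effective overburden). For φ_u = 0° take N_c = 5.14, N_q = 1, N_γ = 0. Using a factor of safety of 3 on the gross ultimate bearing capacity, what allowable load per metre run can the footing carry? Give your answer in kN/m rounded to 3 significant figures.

≈ 741 kN/m

Overburden at base level: q = 16.5 × 0.9 = 14.85 kPa.
Cohesion term c·N_c = 114 × 5.14 = 585.96 kPa; surcharge term q·N_q = 14.85 × 1 = 14.85 kPa.
q_ult = 585.96 + 14.85 = 600.81 kPa.
Gross allowable pressure q_all = 600.81 / 3 = 200.27 kPa.
Allowable wall load = q_all × B = 200.27 × 3.7 = 741 kN per metre run.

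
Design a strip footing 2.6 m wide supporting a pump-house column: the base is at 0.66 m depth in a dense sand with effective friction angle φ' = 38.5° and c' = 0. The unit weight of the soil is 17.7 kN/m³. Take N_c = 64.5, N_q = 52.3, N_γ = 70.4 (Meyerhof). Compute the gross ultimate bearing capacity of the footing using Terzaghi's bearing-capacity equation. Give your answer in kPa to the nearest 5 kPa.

q_ult ≈ 2230 kPa

q = γ·D_f = 17.7 × 0.66 = 11.682 kPa.
q·N_q = 11.682 × 52.3 = 610.97 kPa
0.5·γ·B·N_γ = 0.5 × 17.7 × 2.6 × 70.4 = 1619.9 kPa
q_ult = 610.97 + 1619.9 = 2230.9 kPa.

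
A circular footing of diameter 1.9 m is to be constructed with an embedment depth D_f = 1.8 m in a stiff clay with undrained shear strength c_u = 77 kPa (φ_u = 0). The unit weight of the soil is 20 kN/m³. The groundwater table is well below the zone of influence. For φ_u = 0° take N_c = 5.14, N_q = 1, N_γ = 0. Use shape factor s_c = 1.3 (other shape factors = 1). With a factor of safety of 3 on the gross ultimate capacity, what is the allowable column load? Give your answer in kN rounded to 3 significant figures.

P_all ≈ 520 kN

Overburden at base level: q = 20 × 1.8 = 36 kPa.
Cohesion term c·N_c·s_c = 77 × 5.14 × 1.3 = 514.51 kPa; surcharge term q·N_q = 36 × 1 = 36 kPa.
q_ult = 514.51 + 36 = 550.51 kPa.
Gross allowable pressure q_all = 550.51 / 3 = 183.5 kPa.
Footing area = 2.8353 m², so allowable column load = 183.5 × 2.8353 = 520.29 kN.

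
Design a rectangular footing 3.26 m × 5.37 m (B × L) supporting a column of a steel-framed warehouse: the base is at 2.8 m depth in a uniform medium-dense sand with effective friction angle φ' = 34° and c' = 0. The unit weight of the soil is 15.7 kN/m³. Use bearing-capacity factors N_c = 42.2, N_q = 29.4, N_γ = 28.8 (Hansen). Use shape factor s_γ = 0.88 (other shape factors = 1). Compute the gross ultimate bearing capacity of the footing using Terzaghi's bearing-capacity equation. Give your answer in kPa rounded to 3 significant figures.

q_ult ≈ 1940 kPa

Effective surcharge at the founding depth q = γ·D_f = 15.7 × 2.8 = 43.96 kPa.
q_ult = q·N_q + 0.5·γ·B·N_γ·s_γ
     = 43.96 × 29.4 + 0.5 × 15.7 × 3.26 × 28.8 × 0.88
     = 1292.4 + 648.58 = 1941 kPa.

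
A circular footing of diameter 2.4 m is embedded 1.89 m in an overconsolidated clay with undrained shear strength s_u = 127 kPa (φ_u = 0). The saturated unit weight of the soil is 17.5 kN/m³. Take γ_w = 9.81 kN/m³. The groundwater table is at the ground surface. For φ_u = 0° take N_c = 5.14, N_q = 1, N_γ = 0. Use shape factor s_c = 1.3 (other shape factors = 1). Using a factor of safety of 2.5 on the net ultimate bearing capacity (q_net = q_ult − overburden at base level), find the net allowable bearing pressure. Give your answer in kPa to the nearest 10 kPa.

q_all(net) ≈ 340 kPa

Water table at ground surface, so effective unit weight γ' = 17.5 − 9.81 = 7.69 kN/m³ is used throughout; overburden q = 7.69 × 1.89 = 14.534 kPa.
Cohesion term c·N_c·s_c = 127 × 5.14 × 1.3 = 848.61 kPa; surcharge term q·N_q = 14.534 × 1 = 14.534 kPa.
q_ult = 848.61 + 14.534 = 863.15 kPa.
q_net = 863.15 − 14.534 = 848.61 kPa.
q_all(net) = 848.61 / 2.5 = 339.45 kPa.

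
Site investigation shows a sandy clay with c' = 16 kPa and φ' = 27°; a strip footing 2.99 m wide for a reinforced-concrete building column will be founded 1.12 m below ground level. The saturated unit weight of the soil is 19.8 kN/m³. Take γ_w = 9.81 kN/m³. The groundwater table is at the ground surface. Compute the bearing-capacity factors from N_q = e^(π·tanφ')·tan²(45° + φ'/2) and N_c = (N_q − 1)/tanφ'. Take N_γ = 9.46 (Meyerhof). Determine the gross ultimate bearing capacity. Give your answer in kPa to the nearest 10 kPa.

tan27° = 0.5095, so N_q = e^(π×0.5095)·tan²(58.5°) = 4.957 × 2.663 = 13.2.
N_c = (13.2 − 1)/tan27° = 23.94.
Water table at ground surface, so effective unit weight γ' = 19.8 − 9.81 = 9.99 kN/m³ is used throughout; overburden q = 9.99 × 1.12 = 11.189 kPa; the same γ' applies in the ½γBN_γ term.
Cohesion term c·N_c = 16 × 23.942 = 383.07 kPa; surcharge term q·N_q = 11.189 × 13.199 = 147.68 kPa; self-weight term 0.5·γ·B·N_γ = 0.5 × 9.99 × 2.99 × 9.46 = 141.29 kPa.
q_ult = 383.07 + 147.68 + 141.29 = 672.04 kPa.

q_ult ≈ 670 kPa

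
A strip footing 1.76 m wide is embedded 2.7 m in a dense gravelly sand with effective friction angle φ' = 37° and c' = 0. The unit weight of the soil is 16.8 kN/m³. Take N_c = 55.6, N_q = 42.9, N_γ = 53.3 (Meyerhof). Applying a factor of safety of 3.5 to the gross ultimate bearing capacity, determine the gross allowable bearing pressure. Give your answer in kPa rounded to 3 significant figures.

Overburden at base level: q = 16.8 × 2.7 = 45.36 kPa.
Surcharge term q·N_q = 45.36 × 42.9 = 1945.9 kPa; self-weight term 0.5·γ·B·N_γ = 0.5 × 16.8 × 1.76 × 53.3 = 787.99 kPa.
q_ult = 1945.9 + 787.99 = 2733.9 kPa.
q_all = q_ult / FS = 2733.9 / 3.5 = 781.12 kPa.

q_all ≈ 781 kPa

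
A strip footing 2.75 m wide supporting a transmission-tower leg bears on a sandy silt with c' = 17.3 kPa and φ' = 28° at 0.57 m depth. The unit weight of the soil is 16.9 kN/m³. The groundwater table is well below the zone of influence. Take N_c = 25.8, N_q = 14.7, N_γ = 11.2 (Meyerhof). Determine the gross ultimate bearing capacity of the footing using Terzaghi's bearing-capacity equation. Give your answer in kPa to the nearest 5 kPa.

q = γ·D_f = 16.9 × 0.57 = 9.633 kPa.
c·N_c = 17.3 × 25.8 = 446.34 kPa
q·N_q = 9.633 × 14.7 = 141.61 kPa
0.5·γ·B·N_γ = 0.5 × 16.9 × 2.75 × 11.2 = 260.26 kPa
q_ult = 446.34 + 141.61 + 260.26 = 848.21 kPa.

q_ult ≈ 850 kPa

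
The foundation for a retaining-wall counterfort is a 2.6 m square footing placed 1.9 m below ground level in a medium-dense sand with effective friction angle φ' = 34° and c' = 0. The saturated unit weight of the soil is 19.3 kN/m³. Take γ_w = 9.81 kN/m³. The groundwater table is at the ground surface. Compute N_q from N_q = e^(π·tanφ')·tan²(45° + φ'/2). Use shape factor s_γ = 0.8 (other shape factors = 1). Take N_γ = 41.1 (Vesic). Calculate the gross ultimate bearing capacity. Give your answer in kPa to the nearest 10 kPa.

q_ult ≈ 940 kPa

tan34° = 0.6745, so N_q = e^(π×0.6745)·tan²(62°) = 8.323 × 3.537 = 29.44.
With the water table at the surface the whole profile is submerged: γ' = 19.3 − 9.81 = 9.49 kN/m³, so q = γ'·D_f = 18.031 kPa; the same γ' applies in the ½γBN_γ term.
q_ult = q·N_q + 0.5·γ·B·N_γ·s_γ
     = 18.031 × 29.44 + 0.5 × 9.49 × 2.6 × 41.1 × 0.8
     = 530.83 + 405.64 = 936.47 kPa.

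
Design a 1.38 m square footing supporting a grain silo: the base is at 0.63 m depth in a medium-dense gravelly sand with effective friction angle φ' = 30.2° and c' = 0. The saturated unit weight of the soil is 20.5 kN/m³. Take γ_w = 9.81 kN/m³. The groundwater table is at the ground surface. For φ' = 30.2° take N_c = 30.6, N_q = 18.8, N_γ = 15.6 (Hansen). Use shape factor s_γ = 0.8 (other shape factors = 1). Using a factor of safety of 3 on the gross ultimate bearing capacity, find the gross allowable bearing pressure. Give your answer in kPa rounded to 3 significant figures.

q_all ≈ 72.9 kPa

Water table at ground surface, so effective unit weight γ' = 20.5 − 9.81 = 10.69 kN/m³ is used throughout; overburden q = 10.69 × 0.63 = 6.7347 kPa; the same γ' applies in the ½γBN_γ term.
Surcharge term q·N_q = 6.7347 × 18.8 = 126.61 kPa; self-weight term 0.5·γ·B·N_γ·s_γ = 0.5 × 10.69 × 1.38 × 15.6 × 0.8 = 92.054 kPa.
q_ult = 126.61 + 92.054 = 218.67 kPa.
q_all = 218.67 / 3 = 72.889 kPa.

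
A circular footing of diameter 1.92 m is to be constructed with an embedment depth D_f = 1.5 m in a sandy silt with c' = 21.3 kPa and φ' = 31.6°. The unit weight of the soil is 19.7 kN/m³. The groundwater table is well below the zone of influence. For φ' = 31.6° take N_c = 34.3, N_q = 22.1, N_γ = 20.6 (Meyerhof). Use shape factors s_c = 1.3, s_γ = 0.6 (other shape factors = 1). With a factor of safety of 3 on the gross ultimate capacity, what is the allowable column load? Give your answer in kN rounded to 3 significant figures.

P_all ≈ 1770 kN

Overburden at base level: q = 19.7 × 1.5 = 29.55 kPa.
Cohesion term c·N_c·s_c = 21.3 × 34.3 × 1.3 = 949.77 kPa; surcharge term q·N_q = 29.55 × 22.1 = 653.05 kPa; self-weight term 0.5·γ·B·N_γ·s_γ = 0.5 × 19.7 × 1.92 × 20.6 × 0.6 = 233.75 kPa.
q_ult = 949.77 + 653.05 + 233.75 = 1836.6 kPa.
Gross allowable pressure q_all = 1836.6 / 3 = 612.19 kPa.
Footing area = 2.8953 m², so allowable column load = 612.19 × 2.8953 = 1772.5 kN.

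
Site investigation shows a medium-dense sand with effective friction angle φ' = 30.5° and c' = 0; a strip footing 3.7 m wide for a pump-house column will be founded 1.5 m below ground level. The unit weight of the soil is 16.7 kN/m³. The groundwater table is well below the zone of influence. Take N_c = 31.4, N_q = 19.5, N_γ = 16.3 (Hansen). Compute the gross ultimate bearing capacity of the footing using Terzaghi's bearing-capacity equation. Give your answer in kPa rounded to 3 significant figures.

q_ult ≈ 992 kPa

Overburden at base level: q = 16.7 × 1.5 = 25.05 kPa.
Surcharge term q·N_q = 25.05 × 19.5 = 488.47 kPa; self-weight term 0.5·γ·B·N_γ = 0.5 × 16.7 × 3.7 × 16.3 = 503.59 kPa.
q_ult = 488.47 + 503.59 = 992.06 kPa.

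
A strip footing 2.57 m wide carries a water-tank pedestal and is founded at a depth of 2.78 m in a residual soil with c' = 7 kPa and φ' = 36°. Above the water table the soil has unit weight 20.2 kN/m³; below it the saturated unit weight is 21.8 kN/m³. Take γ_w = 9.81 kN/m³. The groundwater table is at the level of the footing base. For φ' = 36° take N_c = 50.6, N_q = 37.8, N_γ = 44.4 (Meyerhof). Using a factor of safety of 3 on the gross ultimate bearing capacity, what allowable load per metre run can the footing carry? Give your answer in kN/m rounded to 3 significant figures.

q = γ·D_f = 20.2 × 2.78 = 56.156 kPa.
For the ½γBN_γ term take γ' = 21.8 − 9.81 = 11.99 kN/m³ (soil below base is submerged).
c·N_c = 7 × 50.6 = 354.2 kPa
q·N_q = 56.156 × 37.8 = 2122.7 kPa
0.5·γ·B·N_γ = 0.5 × 11.99 × 2.57 × 44.4 = 684.08 kPa
q_ult = 354.2 + 2122.7 + 684.08 = 3161 kPa.
Gross allowable pressure q_all = 3161 / 3 = 1053.7 kPa.
Allowable wall load = q_all × B = 1053.7 × 2.57 = 2707.9 kN per metre run.

≈ 2710 kN/m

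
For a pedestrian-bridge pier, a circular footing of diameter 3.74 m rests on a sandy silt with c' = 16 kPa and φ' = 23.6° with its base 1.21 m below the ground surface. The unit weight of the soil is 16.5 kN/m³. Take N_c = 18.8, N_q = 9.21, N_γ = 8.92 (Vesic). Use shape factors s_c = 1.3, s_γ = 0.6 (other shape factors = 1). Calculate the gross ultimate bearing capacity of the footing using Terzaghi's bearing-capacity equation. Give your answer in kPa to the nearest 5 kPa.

Overburden at base level: q = 16.5 × 1.21 = 19.965 kPa.
Cohesion term c·N_c·s_c = 16 × 18.8 × 1.3 = 391.04 kPa; surcharge term q·N_q = 19.965 × 9.21 = 183.88 kPa; self-weight term 0.5·γ·B·N_γ·s_γ = 0.5 × 16.5 × 3.74 × 8.92 × 0.6 = 165.14 kPa.
q_ult = 391.04 + 183.88 + 165.14 = 740.05 kPa.

q_ult ≈ 740 kPa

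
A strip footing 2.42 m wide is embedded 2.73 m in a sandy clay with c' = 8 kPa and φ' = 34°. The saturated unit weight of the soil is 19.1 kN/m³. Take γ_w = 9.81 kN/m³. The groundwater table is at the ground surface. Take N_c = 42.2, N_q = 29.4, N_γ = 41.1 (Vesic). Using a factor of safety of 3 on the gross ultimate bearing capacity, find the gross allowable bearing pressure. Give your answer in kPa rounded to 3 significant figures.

q_all ≈ 515 kPa

γ' = 19.1 − 9.81 = 9.29 kN/m³ (submerged throughout). q = 9.29 × 2.73 = 25.362 kPa; the same γ' applies in the ½γBN_γ term.
c·N_c = 8 × 42.2 = 337.6 kPa
q·N_q = 25.362 × 29.4 = 745.63 kPa
0.5·γ·B·N_γ = 0.5 × 9.29 × 2.42 × 41.1 = 462 kPa
q_ult = 337.6 + 745.63 + 462 = 1545.2 kPa.
q_all = 1545.2 / 3 = 515.08 kPa.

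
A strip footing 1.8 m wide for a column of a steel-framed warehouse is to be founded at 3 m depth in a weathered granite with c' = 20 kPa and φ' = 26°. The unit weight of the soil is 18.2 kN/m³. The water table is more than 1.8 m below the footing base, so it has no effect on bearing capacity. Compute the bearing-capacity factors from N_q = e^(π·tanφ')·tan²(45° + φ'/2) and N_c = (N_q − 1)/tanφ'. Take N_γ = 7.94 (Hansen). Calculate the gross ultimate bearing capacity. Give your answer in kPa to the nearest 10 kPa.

q_ult ≈ 1220 kPa

tan26° = 0.4877, so N_q = e^(π×0.4877)·tan²(58°) = 4.629 × 2.561 = 11.85.
N_c = (11.85 − 1)/tan26° = 22.25.
Overburden at base level: q = 18.2 × 3 = 54.6 kPa.
Cohesion term c·N_c = 20 × 22.254 = 445.09 kPa; surcharge term q·N_q = 54.6 × 11.854 = 647.24 kPa; self-weight term 0.5·γ·B·N_γ = 0.5 × 18.2 × 1.8 × 7.94 = 130.06 kPa.
q_ult = 445.09 + 647.24 + 130.06 = 1222.4 kPa.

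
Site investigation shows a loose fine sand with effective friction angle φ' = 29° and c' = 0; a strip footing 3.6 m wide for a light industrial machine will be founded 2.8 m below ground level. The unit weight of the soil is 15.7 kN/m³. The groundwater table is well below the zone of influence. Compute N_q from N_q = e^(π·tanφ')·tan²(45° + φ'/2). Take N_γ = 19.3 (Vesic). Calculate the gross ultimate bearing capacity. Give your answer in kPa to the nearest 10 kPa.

tan29° = 0.5543, so N_q = e^(π×0.5543)·tan²(59.5°) = 5.705 × 2.882 = 16.44.
Effective surcharge at the founding depth q = γ·D_f = 15.7 × 2.8 = 43.96 kPa.
q_ult = q·N_q + 0.5·γ·B·N_γ
     = 43.96 × 16.443 + 0.5 × 15.7 × 3.6 × 19.3
     = 722.85 + 545.42 = 1268.3 kPa.

q_ult ≈ 1270 kPa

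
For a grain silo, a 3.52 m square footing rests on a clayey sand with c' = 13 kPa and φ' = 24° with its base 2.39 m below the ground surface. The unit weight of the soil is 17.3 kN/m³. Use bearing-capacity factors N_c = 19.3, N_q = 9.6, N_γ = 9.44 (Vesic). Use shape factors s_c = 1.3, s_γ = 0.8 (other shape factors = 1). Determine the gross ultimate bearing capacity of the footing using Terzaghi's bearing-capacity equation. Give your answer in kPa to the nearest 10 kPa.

q_ult ≈ 950 kPa

q = γ·D_f = 17.3 × 2.39 = 41.347 kPa.
c·N_c·s_c = 13 × 19.3 × 1.3 = 326.17 kPa
q·N_q = 41.347 × 9.6 = 396.93 kPa
0.5·γ·B·N_γ·s_γ = 0.5 × 17.3 × 3.52 × 9.44 × 0.8 = 229.94 kPa
q_ult = 326.17 + 396.93 + 229.94 = 953.04 kPa.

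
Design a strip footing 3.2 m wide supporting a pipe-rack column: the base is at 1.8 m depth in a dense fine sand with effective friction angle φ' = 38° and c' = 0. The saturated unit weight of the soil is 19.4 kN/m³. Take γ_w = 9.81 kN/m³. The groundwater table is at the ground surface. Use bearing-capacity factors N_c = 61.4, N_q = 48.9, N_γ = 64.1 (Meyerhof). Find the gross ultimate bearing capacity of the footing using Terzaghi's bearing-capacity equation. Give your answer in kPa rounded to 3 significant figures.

q_ult ≈ 1830 kPa

Water table at ground surface, so effective unit weight γ' = 19.4 − 9.81 = 9.59 kN/m³ is used throughout; overburden q = 9.59 × 1.8 = 17.262 kPa; the same γ' applies in the ½γBN_γ term.
Surcharge term q·N_q = 17.262 × 48.9 = 844.11 kPa; self-weight term 0.5·γ·B·N_γ = 0.5 × 9.59 × 3.2 × 64.1 = 983.55 kPa.
q_ult = 844.11 + 983.55 = 1827.7 kPa.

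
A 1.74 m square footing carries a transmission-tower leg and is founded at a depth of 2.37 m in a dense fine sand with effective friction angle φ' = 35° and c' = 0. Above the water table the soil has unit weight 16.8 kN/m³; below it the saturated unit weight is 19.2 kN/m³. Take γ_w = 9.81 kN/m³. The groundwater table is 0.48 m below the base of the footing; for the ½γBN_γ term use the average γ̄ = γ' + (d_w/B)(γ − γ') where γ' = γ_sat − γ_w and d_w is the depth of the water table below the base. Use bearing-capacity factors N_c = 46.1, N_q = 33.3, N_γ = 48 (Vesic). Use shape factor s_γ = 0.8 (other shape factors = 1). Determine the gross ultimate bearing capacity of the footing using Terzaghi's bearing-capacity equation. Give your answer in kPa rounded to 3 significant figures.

Effective surcharge at the founding depth q = γ·D_f = 16.8 × 2.37 = 39.816 kPa.
With d_w = 0.48 m < B, γ̄ = 9.39 + (0.48/1.74) × (16.8 − 9.39) = 11.434 kN/m³.
q_ult = q·N_q + 0.5·γ·B·N_γ·s_γ
     = 39.816 × 33.3 + 0.5 × 11.434 × 1.74 × 48 × 0.8
     = 1325.9 + 381.99 = 1707.9 kPa.

q_ult ≈ 1710 kPa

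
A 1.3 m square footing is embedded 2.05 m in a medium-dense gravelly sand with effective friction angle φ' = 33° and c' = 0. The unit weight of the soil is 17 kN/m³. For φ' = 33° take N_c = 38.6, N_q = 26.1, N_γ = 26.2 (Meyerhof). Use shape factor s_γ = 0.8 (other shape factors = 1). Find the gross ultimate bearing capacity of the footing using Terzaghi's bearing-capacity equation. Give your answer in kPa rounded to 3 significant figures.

Effective surcharge at the founding depth q = γ·D_f = 17 × 2.05 = 34.85 kPa.
q_ult = q·N_q + 0.5·γ·B·N_γ·s_γ
     = 34.85 × 26.1 + 0.5 × 17 × 1.3 × 26.2 × 0.8
     = 909.58 + 231.61 = 1141.2 kPa.

q_ult ≈ 1140 kPa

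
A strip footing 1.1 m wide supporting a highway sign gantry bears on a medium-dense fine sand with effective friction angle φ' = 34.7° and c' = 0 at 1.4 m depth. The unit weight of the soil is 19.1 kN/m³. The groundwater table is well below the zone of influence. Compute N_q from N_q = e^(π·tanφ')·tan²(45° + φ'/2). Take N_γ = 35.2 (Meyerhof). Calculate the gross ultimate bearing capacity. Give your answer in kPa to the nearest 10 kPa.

q_ult ≈ 1230 kPa

tan34.7° = 0.6924, so N_q = e^(π×0.6924)·tan²(62.35°) = 8.805 × 3.643 = 32.08.
Overburden at base level: q = 19.1 × 1.4 = 26.74 kPa.
Surcharge term q·N_q = 26.74 × 32.081 = 857.84 kPa; self-weight term 0.5·γ·B·N_γ = 0.5 × 19.1 × 1.1 × 35.2 = 369.78 kPa.
q_ult = 857.84 + 369.78 = 1227.6 kPa.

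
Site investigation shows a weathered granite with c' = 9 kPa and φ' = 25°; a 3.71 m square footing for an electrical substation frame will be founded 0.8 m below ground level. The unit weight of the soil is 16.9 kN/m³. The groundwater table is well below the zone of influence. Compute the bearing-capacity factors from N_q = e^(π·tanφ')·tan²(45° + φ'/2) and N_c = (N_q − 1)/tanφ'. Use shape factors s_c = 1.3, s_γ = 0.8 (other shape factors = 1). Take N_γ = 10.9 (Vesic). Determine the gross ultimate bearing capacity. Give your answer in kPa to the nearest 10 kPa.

tan25° = 0.4663, so N_q = e^(π×0.4663)·tan²(57.5°) = 4.327 × 2.464 = 10.66.
N_c = (10.66 − 1)/tan25° = 20.72.
Overburden at base level: q = 16.9 × 0.8 = 13.52 kPa.
Cohesion term c·N_c·s_c = 9 × 20.721 × 1.3 = 242.43 kPa; surcharge term q·N_q = 13.52 × 10.662 = 144.15 kPa; self-weight term 0.5·γ·B·N_γ·s_γ = 0.5 × 16.9 × 3.71 × 10.9 × 0.8 = 273.37 kPa.
q_ult = 242.43 + 144.15 + 273.37 = 659.95 kPa.

q_ult ≈ 660 kPa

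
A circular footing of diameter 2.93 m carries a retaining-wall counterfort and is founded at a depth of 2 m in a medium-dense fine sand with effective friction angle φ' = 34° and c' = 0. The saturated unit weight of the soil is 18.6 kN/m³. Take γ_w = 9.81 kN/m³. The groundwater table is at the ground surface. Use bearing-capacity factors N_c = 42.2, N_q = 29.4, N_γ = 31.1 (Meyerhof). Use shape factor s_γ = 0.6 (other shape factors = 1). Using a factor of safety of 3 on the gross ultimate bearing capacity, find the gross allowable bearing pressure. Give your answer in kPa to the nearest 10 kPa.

Water table at ground surface, so effective unit weight γ' = 18.6 − 9.81 = 8.79 kN/m³ is used throughout; overburden q = 8.79 × 2 = 17.58 kPa; the same γ' applies in the ½γBN_γ term.
Surcharge term q·N_q = 17.58 × 29.4 = 516.85 kPa; self-weight term 0.5·γ·B·N_γ·s_γ = 0.5 × 8.79 × 2.93 × 31.1 × 0.6 = 240.29 kPa.
q_ult = 516.85 + 240.29 = 757.14 kPa.
q_all = 757.14 / 3 = 252.38 kPa.

q_all ≈ 250 kPa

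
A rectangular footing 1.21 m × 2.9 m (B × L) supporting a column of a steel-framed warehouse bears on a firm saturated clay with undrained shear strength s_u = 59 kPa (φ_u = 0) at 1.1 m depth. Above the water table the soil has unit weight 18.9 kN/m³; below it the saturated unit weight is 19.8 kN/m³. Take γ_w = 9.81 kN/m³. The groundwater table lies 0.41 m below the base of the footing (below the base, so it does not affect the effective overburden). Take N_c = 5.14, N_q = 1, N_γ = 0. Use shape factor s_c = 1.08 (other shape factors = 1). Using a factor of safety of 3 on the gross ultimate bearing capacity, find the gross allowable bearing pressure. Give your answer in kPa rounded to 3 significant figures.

q_all ≈ 116 kPa

Effective surcharge at the founding depth q = γ·D_f = 18.9 × 1.1 = 20.79 kPa.
q_ult = c·N_c·s_c + q·N_q
     = 59 × 5.14 × 1.08 + 20.79 × 1
     = 327.52 + 20.79 = 348.31 kPa.
q_all = 348.31 / 3 = 116.1 kPa.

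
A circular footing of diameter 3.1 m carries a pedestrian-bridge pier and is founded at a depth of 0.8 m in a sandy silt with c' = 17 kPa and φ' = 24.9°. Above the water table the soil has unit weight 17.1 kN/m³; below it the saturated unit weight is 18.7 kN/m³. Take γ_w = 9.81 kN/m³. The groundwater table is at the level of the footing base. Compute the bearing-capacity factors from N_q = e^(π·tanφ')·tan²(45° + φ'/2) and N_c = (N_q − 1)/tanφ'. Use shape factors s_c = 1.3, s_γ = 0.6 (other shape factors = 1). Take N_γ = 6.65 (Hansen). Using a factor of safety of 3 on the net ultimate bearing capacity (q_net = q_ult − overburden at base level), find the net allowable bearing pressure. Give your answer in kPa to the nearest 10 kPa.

N_q = e^(π·tan24.9°)·tan²(57.45°) = 10.55; N_c = (N_q − 1)/tanφ' = 20.57.
Effective surcharge at the founding depth q = γ·D_f = 17.1 × 0.8 = 13.68 kPa.
The water table coincides with the base, so in the self-weight term γ → γ' = 8.89 kN/m³.
q_ult = c·N_c·s_c + q·N_q + 0.5·γ·B·N_γ·s_γ
     = 17 × 20.575 × 1.3 + 13.68 × 10.551 + 0.5 × 8.89 × 3.1 × 6.65 × 0.6
     = 454.71 + 144.33 + 54.98 = 654.02 kPa.
q_net = 654.02 − 13.68 = 640.34 kPa.
q_all(net) = 640.34 / 3 = 213.45 kPa.

q_all(net) ≈ 210 kPa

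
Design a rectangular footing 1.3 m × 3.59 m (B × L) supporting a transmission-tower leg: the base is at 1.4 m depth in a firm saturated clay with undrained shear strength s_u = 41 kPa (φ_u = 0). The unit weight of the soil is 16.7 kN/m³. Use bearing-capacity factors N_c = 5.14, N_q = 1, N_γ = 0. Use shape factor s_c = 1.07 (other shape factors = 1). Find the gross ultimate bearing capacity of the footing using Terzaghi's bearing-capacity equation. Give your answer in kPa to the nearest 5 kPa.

q_ult ≈ 250 kPa

Overburden at base level: q = 16.7 × 1.4 = 23.38 kPa.
Cohesion term c·N_c·s_c = 41 × 5.14 × 1.07 = 225.49 kPa; surcharge term q·N_q = 23.38 × 1 = 23.38 kPa.
q_ult = 225.49 + 23.38 = 248.87 kPa.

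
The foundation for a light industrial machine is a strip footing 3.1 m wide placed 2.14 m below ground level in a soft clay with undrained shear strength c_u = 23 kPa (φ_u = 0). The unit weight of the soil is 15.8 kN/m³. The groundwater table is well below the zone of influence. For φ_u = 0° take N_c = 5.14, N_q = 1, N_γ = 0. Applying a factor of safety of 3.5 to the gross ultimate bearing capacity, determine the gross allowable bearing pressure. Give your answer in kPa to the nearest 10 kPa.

Effective surcharge at the founding depth q = γ·D_f = 15.8 × 2.14 = 33.812 kPa.
q_ult = c·N_c + q·N_q
     = 23 × 5.14 + 33.812 × 1
     = 118.22 + 33.812 = 152.03 kPa.
q_all = q_ult / FS = 152.03 / 3.5 = 43.438 kPa.

q_all ≈ 40 kPa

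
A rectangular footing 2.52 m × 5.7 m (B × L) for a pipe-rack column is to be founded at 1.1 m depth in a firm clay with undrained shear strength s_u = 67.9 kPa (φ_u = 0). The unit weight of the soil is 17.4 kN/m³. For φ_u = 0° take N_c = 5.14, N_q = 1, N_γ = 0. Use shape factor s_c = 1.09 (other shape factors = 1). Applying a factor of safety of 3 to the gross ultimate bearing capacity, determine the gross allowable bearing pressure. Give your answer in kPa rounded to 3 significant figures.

q_all ≈ 133 kPa

Effective surcharge at the founding depth q = γ·D_f = 17.4 × 1.1 = 19.14 kPa.
q_ult = c·N_c·s_c + q·N_q
     = 67.9 × 5.14 × 1.09 + 19.14 × 1
     = 380.42 + 19.14 = 399.56 kPa.
q_all = q_ult / FS = 399.56 / 3 = 133.19 kPa.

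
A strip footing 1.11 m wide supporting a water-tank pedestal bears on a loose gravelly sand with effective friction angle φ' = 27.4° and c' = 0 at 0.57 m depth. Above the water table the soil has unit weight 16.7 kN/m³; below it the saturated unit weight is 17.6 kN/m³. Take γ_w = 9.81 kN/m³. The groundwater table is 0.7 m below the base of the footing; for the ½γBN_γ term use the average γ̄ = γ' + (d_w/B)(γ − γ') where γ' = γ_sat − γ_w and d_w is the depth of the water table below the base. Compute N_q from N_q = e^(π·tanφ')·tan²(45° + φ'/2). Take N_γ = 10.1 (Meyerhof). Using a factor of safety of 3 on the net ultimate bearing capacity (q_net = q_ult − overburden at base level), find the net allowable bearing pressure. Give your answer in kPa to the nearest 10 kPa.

q_all(net) ≈ 70 kPa

N_q = e^(π·tan27.4°)·tan²(58.7°) = 13.78.
q = γ·D_f = 16.7 × 0.57 = 9.519 kPa.
γ' = 7.79 kN/m³; averaging over the depth B below the base, γ̄ = γ' + (d_w/B)(γ − γ') = 13.409 kN/m³.
q·N_q = 9.519 × 13.785 = 131.22 kPa
0.5·γ·B·N_γ = 0.5 × 13.409 × 1.11 × 10.1 = 75.164 kPa
q_ult = 131.22 + 75.164 = 206.38 kPa.
q_net = 206.38 − 9.519 = 196.86 kPa.
q_all(net) = 196.86 / 3 = 65.621 kPa.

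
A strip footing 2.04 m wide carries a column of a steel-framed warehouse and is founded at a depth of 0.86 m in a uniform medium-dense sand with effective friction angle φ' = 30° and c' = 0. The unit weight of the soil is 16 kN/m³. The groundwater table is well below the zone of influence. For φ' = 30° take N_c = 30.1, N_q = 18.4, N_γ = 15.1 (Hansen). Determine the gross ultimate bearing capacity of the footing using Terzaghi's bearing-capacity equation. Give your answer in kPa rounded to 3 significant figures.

q_ult ≈ 500 kPa

Overburden at base level: q = 16 × 0.86 = 13.76 kPa.
Surcharge term q·N_q = 13.76 × 18.4 = 253.18 kPa; self-weight term 0.5·γ·B·N_γ = 0.5 × 16 × 2.04 × 15.1 = 246.43 kPa.
q_ult = 253.18 + 246.43 = 499.62 kPa.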